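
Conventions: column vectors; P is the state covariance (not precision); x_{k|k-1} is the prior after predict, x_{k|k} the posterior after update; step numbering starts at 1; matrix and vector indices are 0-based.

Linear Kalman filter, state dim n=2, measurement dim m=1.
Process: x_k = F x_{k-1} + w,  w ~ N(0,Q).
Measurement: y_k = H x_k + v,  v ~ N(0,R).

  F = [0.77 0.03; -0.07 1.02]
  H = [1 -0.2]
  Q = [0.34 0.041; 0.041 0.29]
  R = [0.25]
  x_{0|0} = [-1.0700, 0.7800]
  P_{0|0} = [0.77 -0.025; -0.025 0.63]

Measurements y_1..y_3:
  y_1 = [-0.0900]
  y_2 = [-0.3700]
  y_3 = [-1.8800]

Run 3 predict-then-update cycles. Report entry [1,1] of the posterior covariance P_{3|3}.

P_post[1,1] = 1.5210

step 1: x^-=[-0.8005, 0.8705]  P^-=[0.7959 -0.0008; -0.0008 0.9528]  S=[1.0844]  K=[0.7342; -0.1765]  nu=[0.8846]  x^+=[-0.1511, 0.7144]  P^+=[0.2115 0.1397; 0.1397 0.9190]
step 2: x^-=[-0.0949, 0.7393]  P^-=[0.4727 0.1671; 0.1671 1.2272]  S=[0.7049]  K=[0.6231; -0.1111]  nu=[-0.1273]  x^+=[-0.1742, 0.7534]  P^+=[0.1990 0.2159; 0.2159 1.2185]
step 3: x^-=[-0.1115, 0.7807]  P^-=[0.4690 0.2367; 0.2367 1.5279]  S=[0.6855]  K=[0.6152; -0.1005]  nu=[-1.6123]  x^+=[-1.1034, 0.9427]  P^+=[0.2096 0.2791; 0.2791 1.5210]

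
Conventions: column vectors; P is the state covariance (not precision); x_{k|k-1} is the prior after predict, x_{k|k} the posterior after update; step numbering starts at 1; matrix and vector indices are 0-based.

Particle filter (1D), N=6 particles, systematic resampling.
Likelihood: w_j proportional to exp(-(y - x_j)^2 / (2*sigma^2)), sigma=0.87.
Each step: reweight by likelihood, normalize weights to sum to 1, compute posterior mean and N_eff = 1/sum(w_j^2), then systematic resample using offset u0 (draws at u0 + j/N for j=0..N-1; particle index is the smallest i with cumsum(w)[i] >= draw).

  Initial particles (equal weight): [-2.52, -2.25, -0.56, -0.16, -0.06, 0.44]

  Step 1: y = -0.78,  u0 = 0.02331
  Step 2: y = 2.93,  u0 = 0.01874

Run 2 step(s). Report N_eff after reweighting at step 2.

N_eff = 3.4077

step 1: w=[0.0422, 0.0749, 0.3023, 0.2421, 0.2216, 0.1168]  mean=-0.4449  Neff=4.5417  idx=[0, 2, 2, 3, 4, 4]
step 2: w=[0.0000, 0.0405, 0.0405, 0.2304, 0.3443, 0.3443]  mean=-0.1235  Neff=3.4077  idx=[1, 3, 4, 4, 5, 5]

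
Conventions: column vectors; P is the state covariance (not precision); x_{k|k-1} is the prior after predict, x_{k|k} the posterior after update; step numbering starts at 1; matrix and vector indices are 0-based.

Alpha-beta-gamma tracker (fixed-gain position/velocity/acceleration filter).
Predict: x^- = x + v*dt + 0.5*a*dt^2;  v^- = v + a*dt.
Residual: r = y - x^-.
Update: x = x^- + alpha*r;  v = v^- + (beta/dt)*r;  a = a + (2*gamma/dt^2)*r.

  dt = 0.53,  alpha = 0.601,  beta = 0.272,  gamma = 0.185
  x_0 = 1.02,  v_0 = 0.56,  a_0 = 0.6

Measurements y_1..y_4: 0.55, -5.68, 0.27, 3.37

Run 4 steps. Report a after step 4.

step 1: x_pred=1.4011  r=-0.8511  x^+=0.8896  v^+=0.4412  a^+=-0.5210
step 2: x_pred=1.0502  r=-6.7302  x^+=-2.9946  v^+=-3.2889  a^+=-9.3861
step 3: x_pred=-6.0560  r=6.3260  x^+=-2.2541  v^+=-5.0170  a^+=-1.0534
step 4: x_pred=-5.0610  r=8.4310  x^+=0.0060  v^+=-1.2484  a^+=10.0519

a_post = 10.0519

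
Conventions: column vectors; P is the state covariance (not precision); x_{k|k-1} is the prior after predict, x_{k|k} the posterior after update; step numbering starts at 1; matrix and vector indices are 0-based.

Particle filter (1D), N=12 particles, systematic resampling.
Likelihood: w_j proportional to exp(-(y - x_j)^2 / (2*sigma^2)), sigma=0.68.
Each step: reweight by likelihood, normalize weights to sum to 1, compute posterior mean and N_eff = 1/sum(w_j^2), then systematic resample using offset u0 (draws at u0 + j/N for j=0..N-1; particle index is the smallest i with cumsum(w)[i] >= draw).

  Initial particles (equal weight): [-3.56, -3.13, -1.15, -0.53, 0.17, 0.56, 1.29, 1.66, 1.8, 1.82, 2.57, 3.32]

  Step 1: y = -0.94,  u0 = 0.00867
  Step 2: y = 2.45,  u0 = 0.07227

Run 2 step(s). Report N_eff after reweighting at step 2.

N_eff = 2.1534

step 1: w=[0.0003, 0.0026, 0.4433, 0.3876, 0.1227, 0.0408, 0.0021, 0.0003, 0.0001, 0.0001, 0.0000, 0.0000]  mean=-0.6769  Neff=2.7512  idx=[2, 2, 2, 2, 2, 2, 3, 3, 3, 3, 4, 4]
step 2: w=[0.0001, 0.0001, 0.0001, 0.0001, 0.0001, 0.0001, 0.0090, 0.0090, 0.0090, 0.0090, 0.4817, 0.4817]  mean=0.1440  Neff=2.1534  idx=[10, 10, 10, 10, 10, 10, 11, 11, 11, 11, 11, 11]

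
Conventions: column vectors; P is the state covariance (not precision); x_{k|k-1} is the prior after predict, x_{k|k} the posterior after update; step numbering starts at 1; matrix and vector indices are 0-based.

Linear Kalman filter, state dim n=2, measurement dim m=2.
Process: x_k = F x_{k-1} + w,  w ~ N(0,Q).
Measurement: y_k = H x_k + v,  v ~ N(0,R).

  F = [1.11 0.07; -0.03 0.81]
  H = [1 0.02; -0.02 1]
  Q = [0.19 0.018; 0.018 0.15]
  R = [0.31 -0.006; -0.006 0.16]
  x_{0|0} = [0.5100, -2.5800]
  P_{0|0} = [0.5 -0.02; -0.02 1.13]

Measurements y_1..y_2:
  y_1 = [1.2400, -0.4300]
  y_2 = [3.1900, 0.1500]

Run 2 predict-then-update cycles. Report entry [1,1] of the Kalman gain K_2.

K[1,1] = 0.5985

step 1: x^-=[0.3855, -2.1051]  P^-=[0.8085 0.0475; 0.0475 0.8928]  S=[1.1207 0.0431; 0.0431 1.0512]  K=[0.7222 0.0001; 0.0257 0.8473]  nu=[0.8966, 1.6828]  x^+=[1.0333, -0.6562]  P^+=[0.2239 0.0002; 0.0002 0.1354]
step 2: x^-=[1.1010, -0.5625]  P^-=[0.4665 0.0184; 0.0184 0.2390]  S=[0.7774 0.0078; 0.0078 0.3985]  K=[0.6005 0.0109; 0.0238 0.5985]  nu=[2.1002, 0.7345]  x^+=[2.3703, -0.0730]  P^+=[0.1861 0.0019; 0.0019 0.0957]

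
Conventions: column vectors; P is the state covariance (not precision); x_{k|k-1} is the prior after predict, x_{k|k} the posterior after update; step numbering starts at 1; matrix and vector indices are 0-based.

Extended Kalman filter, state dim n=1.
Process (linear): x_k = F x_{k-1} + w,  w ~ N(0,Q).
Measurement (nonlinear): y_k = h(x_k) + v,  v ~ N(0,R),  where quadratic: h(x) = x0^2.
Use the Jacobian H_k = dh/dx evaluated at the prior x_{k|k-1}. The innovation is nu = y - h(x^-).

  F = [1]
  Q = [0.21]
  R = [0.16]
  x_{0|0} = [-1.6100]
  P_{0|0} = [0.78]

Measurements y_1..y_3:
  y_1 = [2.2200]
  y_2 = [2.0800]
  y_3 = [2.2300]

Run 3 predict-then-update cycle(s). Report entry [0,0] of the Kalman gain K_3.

step 1: x^-=[-1.6100]  P^-=[0.9900]  H_jac=[-3.2200]  S=[10.4247]  K=[-0.3058]  nu=[-0.3721]  x^+=[-1.4962]  P^+=[0.0152]
step 2: x^-=[-1.4962]  P^-=[0.2252]  H_jac=[-2.9924]  S=[2.1765]  K=[-0.3096]  nu=[-0.1587]  x^+=[-1.4471]  P^+=[0.0166]
step 3: x^-=[-1.4471]  P^-=[0.2266]  H_jac=[-2.8942]  S=[2.0577]  K=[-0.3187]  nu=[0.1359]  x^+=[-1.4904]  P^+=[0.0176]

K[0,0] = -0.3187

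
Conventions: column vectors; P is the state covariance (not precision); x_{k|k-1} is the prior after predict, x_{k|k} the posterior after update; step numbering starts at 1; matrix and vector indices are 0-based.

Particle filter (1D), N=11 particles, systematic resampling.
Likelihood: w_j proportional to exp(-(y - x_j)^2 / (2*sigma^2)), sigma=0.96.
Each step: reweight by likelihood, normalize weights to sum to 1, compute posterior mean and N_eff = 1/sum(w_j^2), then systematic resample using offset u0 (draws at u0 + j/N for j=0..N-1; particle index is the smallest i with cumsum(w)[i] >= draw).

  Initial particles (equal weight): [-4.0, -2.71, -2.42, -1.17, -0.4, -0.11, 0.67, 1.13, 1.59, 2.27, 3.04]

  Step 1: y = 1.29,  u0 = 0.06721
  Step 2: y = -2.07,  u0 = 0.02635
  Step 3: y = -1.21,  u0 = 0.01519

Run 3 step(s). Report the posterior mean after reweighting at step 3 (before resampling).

step 1: w=[0.0000, 0.0000, 0.0001, 0.0091, 0.0514, 0.0836, 0.1966, 0.2388, 0.2306, 0.1438, 0.0460]  mean=1.1935  Neff=5.5145  idx=[5, 6, 6, 6, 7, 7, 8, 8, 8, 9, 10]
step 2: w=[0.6712, 0.0919, 0.0919, 0.0919, 0.0209, 0.0209, 0.0038, 0.0038, 0.0038, 0.0002, 0.0000]  mean=0.1763  Neff=2.0974  idx=[0, 0, 0, 0, 0, 0, 0, 0, 1, 2, 3]
step 3: w=[0.1130, 0.1130, 0.1130, 0.1130, 0.1130, 0.1130, 0.1130, 0.1130, 0.0320, 0.0320, 0.0320]  mean=-0.0351  Neff=9.5043  idx=[0, 0, 1, 2, 3, 4, 4, 5, 6, 7, 8]

post_mean = -0.0351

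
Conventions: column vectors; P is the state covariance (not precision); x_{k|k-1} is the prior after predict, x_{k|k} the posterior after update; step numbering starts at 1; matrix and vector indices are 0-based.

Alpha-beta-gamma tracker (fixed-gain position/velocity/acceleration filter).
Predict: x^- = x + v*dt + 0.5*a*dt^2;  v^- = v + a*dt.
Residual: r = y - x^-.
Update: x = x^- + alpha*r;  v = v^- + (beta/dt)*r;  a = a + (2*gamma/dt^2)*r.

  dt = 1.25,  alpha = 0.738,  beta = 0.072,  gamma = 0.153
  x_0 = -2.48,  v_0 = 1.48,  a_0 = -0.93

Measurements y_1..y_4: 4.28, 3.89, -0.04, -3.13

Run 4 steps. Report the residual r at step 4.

resid = -4.8406

step 1: x_pred=-1.3566  r=5.6366  x^+=2.8032  v^+=0.6422  a^+=0.1739
step 2: x_pred=3.7418  r=0.1482  x^+=3.8512  v^+=0.8680  a^+=0.2029
step 3: x_pred=5.0947  r=-5.1347  x^+=1.3053  v^+=0.8259  a^+=-0.8027
step 4: x_pred=1.7106  r=-4.8406  x^+=-1.8618  v^+=-0.4563  a^+=-1.7507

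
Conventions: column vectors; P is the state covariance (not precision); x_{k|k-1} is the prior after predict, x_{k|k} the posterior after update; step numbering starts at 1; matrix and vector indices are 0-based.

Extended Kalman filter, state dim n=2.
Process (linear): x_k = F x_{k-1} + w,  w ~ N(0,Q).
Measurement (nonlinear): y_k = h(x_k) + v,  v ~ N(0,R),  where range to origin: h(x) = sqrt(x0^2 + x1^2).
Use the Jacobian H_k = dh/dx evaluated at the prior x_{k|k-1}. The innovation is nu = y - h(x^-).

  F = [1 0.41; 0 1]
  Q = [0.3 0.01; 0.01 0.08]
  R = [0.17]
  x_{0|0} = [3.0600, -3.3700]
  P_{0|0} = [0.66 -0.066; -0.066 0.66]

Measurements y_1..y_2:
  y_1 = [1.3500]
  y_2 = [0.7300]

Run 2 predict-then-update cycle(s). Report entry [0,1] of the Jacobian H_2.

step 1: x^-=[1.6783, -3.3700]  P^-=[1.0168 0.2146; 0.2146 0.7400]  H_jac=[0.4458 -0.8951]  S=[0.7937]  K=[0.3291; -0.7140]  nu=[-2.4148]  x^+=[0.8837, -1.6458]  P^+=[0.9309 0.4011; 0.4011 0.3353]
step 2: x^-=[0.2089, -1.6458]  P^-=[1.6161 0.5486; 0.5486 0.4153]  H_jac=[0.1259 -0.9920]  S=[0.4673]  K=[-0.7291; -0.7339]  nu=[-0.9290]  x^+=[0.8862, -0.9640]  P^+=[1.3677 0.2985; 0.2985 0.1636]

H_jac[0,1] = -0.9920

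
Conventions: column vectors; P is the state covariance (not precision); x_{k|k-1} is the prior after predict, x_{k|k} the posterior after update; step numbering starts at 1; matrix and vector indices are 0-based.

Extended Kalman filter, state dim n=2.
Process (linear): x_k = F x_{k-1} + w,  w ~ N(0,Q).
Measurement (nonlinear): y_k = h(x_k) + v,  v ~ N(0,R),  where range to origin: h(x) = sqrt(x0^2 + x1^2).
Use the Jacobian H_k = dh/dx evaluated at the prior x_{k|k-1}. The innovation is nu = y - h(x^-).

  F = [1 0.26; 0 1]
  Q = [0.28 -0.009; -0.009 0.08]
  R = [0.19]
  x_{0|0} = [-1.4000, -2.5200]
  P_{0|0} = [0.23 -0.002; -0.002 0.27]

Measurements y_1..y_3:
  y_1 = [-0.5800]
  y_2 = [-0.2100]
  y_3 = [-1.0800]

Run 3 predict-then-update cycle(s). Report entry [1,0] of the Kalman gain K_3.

K[1,0] = -0.2041

step 1: x^-=[-2.0552, -2.5200]  P^-=[0.5272 0.0592; 0.0592 0.3500]  H_jac=[-0.6320 -0.7750]  S=[0.6688]  K=[-0.5668; -0.4615]  nu=[-3.8318]  x^+=[0.1168, -0.7516]  P^+=[0.3123 -0.1158; -0.1158 0.2076]
step 2: x^-=[-0.0786, -0.7516]  P^-=[0.5462 -0.0708; -0.0708 0.2876]  H_jac=[-0.1040 -0.9946]  S=[0.4657]  K=[0.0292; -0.5983]  nu=[-0.9657]  x^+=[-0.1068, -0.1738]  P^+=[0.5458 -0.0627; -0.0627 0.1209]
step 3: x^-=[-0.1520, -0.1738]  P^-=[0.8014 -0.0402; -0.0402 0.2009]  H_jac=[-0.6582 -0.7528]  S=[0.6112]  K=[-0.8135; -0.2041]  nu=[-1.3109]  x^+=[0.9145, 0.0937]  P^+=[0.3969 -0.1417; -0.1417 0.1754]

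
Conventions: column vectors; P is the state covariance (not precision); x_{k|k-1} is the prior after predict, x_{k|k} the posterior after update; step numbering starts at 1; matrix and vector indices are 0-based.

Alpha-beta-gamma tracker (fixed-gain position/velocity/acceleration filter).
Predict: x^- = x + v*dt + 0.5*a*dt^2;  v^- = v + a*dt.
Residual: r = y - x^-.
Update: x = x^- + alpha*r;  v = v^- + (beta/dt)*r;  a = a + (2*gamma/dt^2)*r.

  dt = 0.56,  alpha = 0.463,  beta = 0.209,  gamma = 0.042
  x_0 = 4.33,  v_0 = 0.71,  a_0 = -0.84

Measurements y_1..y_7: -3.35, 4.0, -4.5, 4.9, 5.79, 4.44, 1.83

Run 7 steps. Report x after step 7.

step 1: x_pred=4.5959  r=-7.9459  x^+=0.9169  v^+=-2.7259  a^+=-2.9684
step 2: x_pred=-1.0750  r=5.0750  x^+=1.2747  v^+=-2.4941  a^+=-1.6090
step 3: x_pred=-0.3743  r=-4.1257  x^+=-2.2845  v^+=-4.9349  a^+=-2.7141
step 4: x_pred=-5.4736  r=10.3736  x^+=-0.6706  v^+=-2.5832  a^+=0.0646
step 5: x_pred=-2.1071  r=7.8971  x^+=1.5492  v^+=0.4002  a^+=2.1799
step 6: x_pred=2.1152  r=2.3248  x^+=3.1916  v^+=2.4886  a^+=2.8026
step 7: x_pred=5.0246  r=-3.1946  x^+=3.5455  v^+=2.8658  a^+=1.9469

x_post = 3.5455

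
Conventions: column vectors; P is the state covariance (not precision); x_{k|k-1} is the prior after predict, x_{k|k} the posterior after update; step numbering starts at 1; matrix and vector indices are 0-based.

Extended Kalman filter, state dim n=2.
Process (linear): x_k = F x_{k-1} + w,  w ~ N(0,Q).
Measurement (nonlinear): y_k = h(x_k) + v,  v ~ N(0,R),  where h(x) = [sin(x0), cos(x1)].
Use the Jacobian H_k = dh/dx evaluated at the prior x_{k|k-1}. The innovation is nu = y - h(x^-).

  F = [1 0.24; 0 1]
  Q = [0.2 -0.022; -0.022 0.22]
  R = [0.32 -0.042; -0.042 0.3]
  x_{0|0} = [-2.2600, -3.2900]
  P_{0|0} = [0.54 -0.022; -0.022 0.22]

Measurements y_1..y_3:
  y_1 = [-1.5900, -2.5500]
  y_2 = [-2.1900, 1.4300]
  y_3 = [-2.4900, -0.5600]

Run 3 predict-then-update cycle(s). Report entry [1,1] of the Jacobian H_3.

H_jac[1,1] = 0.9548

step 1: x^-=[-3.0496, -3.2900]  P^-=[0.7421 0.0088; 0.0088 0.4400]  H_jac=[-0.9958 0.0000; 0.0000 -0.1479]  S=[1.0558 -0.0407; -0.0407 0.3096]  K=[-0.7036 -0.0967; -0.0165 -0.2123]  nu=[-1.4981, -1.5610]  x^+=[-1.8445, -2.9339]  P^+=[0.2220 -0.0037; -0.0037 0.4260]
step 2: x^-=[-2.5487, -2.9339]  P^-=[0.4448 0.0766; 0.0766 0.6460]  H_jac=[-0.8293 0.0000; 0.0000 0.2062]  S=[0.6259 -0.0551; -0.0551 0.3275]  K=[-0.5939 -0.0517; -0.0667 0.3956]  nu=[-1.6312, 2.4085]  x^+=[-1.7044, -1.8725]  P^+=[0.2265 0.0458; 0.0458 0.5891]
step 3: x^-=[-2.1538, -1.8725]  P^-=[0.4824 0.1651; 0.1651 0.8091]  H_jac=[-0.5505 0.0000; 0.0000 0.9548]  S=[0.4662 -0.1288; -0.1288 1.0377]  K=[-0.5464 0.0841; 0.0111 0.7459]  nu=[-1.6552, -0.2629]  x^+=[-1.2714, -2.0869]  P^+=[0.3240 0.0505; 0.0505 0.2339]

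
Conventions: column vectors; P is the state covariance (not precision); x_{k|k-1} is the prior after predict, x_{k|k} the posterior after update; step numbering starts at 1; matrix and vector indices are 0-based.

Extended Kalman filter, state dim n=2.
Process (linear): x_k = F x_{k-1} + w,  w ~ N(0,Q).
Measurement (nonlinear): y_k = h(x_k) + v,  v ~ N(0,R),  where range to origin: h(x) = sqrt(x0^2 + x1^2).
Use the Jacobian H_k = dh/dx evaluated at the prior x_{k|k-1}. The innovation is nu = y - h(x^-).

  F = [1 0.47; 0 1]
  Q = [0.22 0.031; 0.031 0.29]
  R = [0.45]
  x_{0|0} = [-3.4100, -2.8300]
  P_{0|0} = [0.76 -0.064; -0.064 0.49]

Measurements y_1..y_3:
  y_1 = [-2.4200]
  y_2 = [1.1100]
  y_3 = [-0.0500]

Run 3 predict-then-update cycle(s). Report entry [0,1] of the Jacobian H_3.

step 1: x^-=[-4.7401, -2.8300]  P^-=[1.0281 0.1973; 0.1973 0.7800]  H_jac=[-0.8586 -0.5126]  S=[1.5866]  K=[-0.6201; -0.3588]  nu=[-7.9406]  x^+=[0.1841, 0.0190]  P^+=[0.4180 -0.1557; -0.1557 0.5758]
step 2: x^-=[0.1930, 0.0190]  P^-=[0.6188 0.1459; 0.1459 0.8658]  H_jac=[0.9952 0.0982]  S=[1.0997]  K=[0.5730; 0.2093]  nu=[0.9161]  x^+=[0.7179, 0.2108]  P^+=[0.2577 0.0140; 0.0140 0.8176]
step 3: x^-=[0.8170, 0.2108]  P^-=[0.6715 0.4293; 0.4293 1.1076]  H_jac=[0.9683 0.2498]  S=[1.3564]  K=[0.5584; 0.5104]  nu=[-0.8937]  x^+=[0.3179, -0.2454]  P^+=[0.2485 0.0426; 0.0426 0.7542]

H_jac[0,1] = 0.2498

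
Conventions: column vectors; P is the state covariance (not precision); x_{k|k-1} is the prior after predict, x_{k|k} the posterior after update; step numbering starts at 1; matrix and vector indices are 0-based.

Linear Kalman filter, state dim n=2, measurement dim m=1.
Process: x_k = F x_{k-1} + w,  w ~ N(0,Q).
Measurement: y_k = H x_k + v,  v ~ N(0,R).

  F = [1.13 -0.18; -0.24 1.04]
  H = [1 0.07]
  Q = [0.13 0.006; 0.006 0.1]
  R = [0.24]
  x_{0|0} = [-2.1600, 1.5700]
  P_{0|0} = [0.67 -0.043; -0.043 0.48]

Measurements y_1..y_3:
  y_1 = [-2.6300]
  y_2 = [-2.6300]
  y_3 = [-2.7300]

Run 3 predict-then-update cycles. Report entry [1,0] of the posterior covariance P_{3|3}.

step 1: x^-=[-2.7234, 2.1512]  P^-=[1.0186 -0.3180; -0.3180 0.6792]  S=[1.2174]  K=[0.8184; -0.2221]  nu=[-0.0572]  x^+=[-2.7702, 2.1639]  P^+=[0.2032 -0.0967; -0.0967 0.6192]
step 2: x^-=[-3.5198, 2.9153]  P^-=[0.4488 -0.2828; -0.2828 0.8296]  S=[0.6533]  K=[0.6567; -0.3439]  nu=[0.6858]  x^+=[-3.0695, 2.6794]  P^+=[0.1671 -0.1352; -0.1352 0.7524]
step 3: x^-=[-3.9508, 3.5233]  P^-=[0.4227 -0.3449; -0.3449 0.9909]  S=[0.6193]  K=[0.6436; -0.4449]  nu=[0.9742]  x^+=[-3.3238, 3.0899]  P^+=[0.1662 -0.1676; -0.1676 0.8683]

P_post[1,0] = -0.1676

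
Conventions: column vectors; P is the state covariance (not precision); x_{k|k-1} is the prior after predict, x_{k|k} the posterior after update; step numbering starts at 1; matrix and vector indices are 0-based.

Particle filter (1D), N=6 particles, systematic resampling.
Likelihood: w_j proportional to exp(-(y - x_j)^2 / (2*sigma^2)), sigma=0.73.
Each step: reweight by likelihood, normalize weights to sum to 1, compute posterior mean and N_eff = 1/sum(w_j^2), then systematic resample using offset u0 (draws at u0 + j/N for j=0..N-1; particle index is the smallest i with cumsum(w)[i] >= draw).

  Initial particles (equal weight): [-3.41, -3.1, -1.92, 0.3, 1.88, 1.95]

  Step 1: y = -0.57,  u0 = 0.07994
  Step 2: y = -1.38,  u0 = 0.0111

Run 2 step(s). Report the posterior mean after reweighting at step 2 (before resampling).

step 1: w=[0.0008, 0.0036, 0.2654, 0.7212, 0.0053, 0.0038]  mean=-0.2897  Neff=1.6931  idx=[2, 2, 3, 3, 3, 3]
step 2: w=[0.4215, 0.4215, 0.0392, 0.0392, 0.0392, 0.0392]  mean=-1.5717  Neff=2.7658  idx=[0, 0, 0, 1, 1, 2]

post_mean = -1.5717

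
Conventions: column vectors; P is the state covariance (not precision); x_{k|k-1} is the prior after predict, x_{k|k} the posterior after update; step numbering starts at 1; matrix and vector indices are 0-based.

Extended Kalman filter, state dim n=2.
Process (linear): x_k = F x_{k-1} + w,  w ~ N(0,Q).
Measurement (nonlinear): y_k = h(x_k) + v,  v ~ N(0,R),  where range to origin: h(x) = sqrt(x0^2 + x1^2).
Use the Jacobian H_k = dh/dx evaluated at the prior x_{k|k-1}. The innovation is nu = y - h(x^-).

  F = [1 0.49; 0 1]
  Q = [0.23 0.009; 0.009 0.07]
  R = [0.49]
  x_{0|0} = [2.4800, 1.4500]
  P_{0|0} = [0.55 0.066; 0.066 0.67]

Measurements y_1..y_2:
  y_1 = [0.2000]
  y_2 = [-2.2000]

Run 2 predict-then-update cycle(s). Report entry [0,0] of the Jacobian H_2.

step 1: x^-=[3.1905, 1.4500]  P^-=[1.0055 0.4033; 0.4033 0.7400]  H_jac=[0.9104 0.4137]  S=[1.7539]  K=[0.6171; 0.3839]  nu=[-3.3045]  x^+=[1.1513, 0.1814]  P^+=[0.3377 -0.0122; -0.0122 0.4815]
step 2: x^-=[1.2402, 0.1814]  P^-=[0.6713 0.2327; 0.2327 0.5515]  H_jac=[0.9895 0.1447]  S=[1.2255]  K=[0.5695; 0.2530]  nu=[-3.4534]  x^+=[-0.7266, -0.6925]  P^+=[0.2738 0.0561; 0.0561 0.4730]

H_jac[0,0] = 0.9895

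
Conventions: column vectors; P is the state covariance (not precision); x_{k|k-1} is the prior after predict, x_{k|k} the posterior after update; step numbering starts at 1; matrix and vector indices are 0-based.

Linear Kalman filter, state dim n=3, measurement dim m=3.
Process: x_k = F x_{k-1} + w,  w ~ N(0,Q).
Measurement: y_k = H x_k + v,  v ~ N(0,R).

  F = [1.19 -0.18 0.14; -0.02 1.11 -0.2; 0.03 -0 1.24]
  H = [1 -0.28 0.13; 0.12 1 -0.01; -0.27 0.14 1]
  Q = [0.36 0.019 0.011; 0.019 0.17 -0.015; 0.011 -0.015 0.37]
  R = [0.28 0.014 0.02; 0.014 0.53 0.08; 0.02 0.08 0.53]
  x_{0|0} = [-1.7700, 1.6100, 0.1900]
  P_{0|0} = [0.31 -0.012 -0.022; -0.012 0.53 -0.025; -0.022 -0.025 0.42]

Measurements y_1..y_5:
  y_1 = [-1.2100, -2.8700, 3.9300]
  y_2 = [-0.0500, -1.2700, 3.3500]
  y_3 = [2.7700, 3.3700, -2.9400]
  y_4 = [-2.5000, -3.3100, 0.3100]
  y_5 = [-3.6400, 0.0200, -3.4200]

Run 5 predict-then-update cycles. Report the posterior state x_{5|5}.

step 1: x^-=[-2.3695, 1.7845, 0.1825]  P^-=[0.8235 -0.1214 0.0681; -0.1214 0.8514 -0.1535; 0.0681 -0.1535 1.0144]  S=[1.2842 -0.2642 -0.0242; -0.2642 1.3671 0.0482; -0.0242 0.0482 1.5506]  K=[0.6976 0.1214 -0.1034; -0.1768 0.5798 -0.0217; 0.1803 -0.1012 0.6345]  nu=[1.6354, -4.3683, 2.8579]  x^+=[-2.0545, -1.0997, 2.7328]  P^+=[0.2042 0.0415 0.0182; 0.0415 0.2981 0.0008; 0.0182 0.0008 0.3366]
step 2: x^-=[-1.8643, -1.7261, 3.3270]  P^-=[0.6537 -0.0041 0.1033; -0.0041 0.5488 -0.0967; 0.1033 -0.0967 0.8891]  S=[1.0279 -0.0786 0.0616; -0.0786 1.0890 0.0439; 0.0616 0.0439 1.3949]  K=[0.6643 0.1187 -0.0860; -0.1263 0.4962 -0.0235; 0.1958 -0.0957 0.6020]  nu=[0.8985, 0.7131, -0.2387]  x^+=[-1.1622, -1.4802, 3.2910]  P^+=[0.1947 0.0422 0.0239; 0.0422 0.2543 0.0005; 0.0239 0.0005 0.3217]
step 3: x^-=[-0.6558, -2.2779, 4.0460]  P^-=[0.6401 0.0048 0.1088; 0.0048 0.4943 -0.0935; 0.1088 -0.0935 0.8666]  S=[1.0058 -0.0559 0.0709; -0.0559 1.0364 0.0386; 0.0709 0.0386 1.3677]  K=[0.6614 0.1165 -0.0839; -0.1168 0.4731 -0.0260; 0.1988 -0.0974 0.5950]  nu=[2.2620, 5.7671, -6.8441]  x^+=[2.0867, 0.3643, -0.1385]  P^+=[0.1935 0.0413 0.0245; 0.0413 0.2421 -0.0010; 0.0245 -0.0010 0.3183]
step 4: x^-=[2.3982, 0.3903, -0.1091]  P^-=[0.6387 0.0057 0.1095; 0.0057 0.4799 -0.0948; 0.1095 -0.0948 0.8614]  S=[1.0030 -0.0513 0.0724; -0.0513 1.0222 0.0352; 0.0724 0.0352 1.3613]  K=[0.6613 0.1156 -0.0838; -0.1147 0.4662 -0.0274; 0.1994 -0.0987 0.5933]  nu=[-4.7747, -3.9892, 1.0120]  x^+=[-1.3053, -0.9496, -0.0668]  P^+=[0.1934 0.0409 0.0245; 0.0409 0.2384 -0.0019; 0.0245 -0.0019 0.3174]
step 5: x^-=[-1.3917, -1.0146, -0.1220]  P^-=[0.6385 0.0057 0.1095; 0.0057 0.4757 -0.0958; 0.1095 -0.0958 0.8600]  S=[1.0026 -0.0503 0.0727; -0.0503 1.0180 0.0337; 0.0727 0.0337 1.3595]  K=[0.6613 0.1152 -0.0839; -0.1143 0.4642 -0.0280; 0.1995 -0.0994 0.5928]  nu=[-2.5165, 1.2004, -3.5317]  x^+=[-2.6213, -0.0711, -2.8369]  P^+=[0.1933 0.0407 0.0245; 0.0407 0.2373 -0.0022; 0.0245 -0.0022 0.3171]

x_post = [-2.6213, -0.0711, -2.8369]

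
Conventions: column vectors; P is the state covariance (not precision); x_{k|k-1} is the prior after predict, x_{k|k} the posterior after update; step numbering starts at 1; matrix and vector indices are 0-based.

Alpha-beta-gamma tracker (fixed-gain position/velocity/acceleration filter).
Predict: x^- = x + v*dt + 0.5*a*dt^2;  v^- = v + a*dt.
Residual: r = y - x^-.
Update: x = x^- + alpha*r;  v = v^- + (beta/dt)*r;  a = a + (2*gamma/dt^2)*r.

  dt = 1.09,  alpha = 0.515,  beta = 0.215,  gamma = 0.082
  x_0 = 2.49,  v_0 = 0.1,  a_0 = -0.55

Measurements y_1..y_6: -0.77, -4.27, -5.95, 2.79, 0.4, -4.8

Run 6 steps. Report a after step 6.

a_post = 1.3961

step 1: x_pred=2.2723  r=-3.0423  x^+=0.7055  v^+=-1.0996  a^+=-0.9699
step 2: x_pred=-1.0692  r=-3.2008  x^+=-2.7176  v^+=-2.7882  a^+=-1.4118
step 3: x_pred=-6.5954  r=0.6454  x^+=-6.2630  v^+=-4.1997  a^+=-1.3227
step 4: x_pred=-11.6264  r=14.4164  x^+=-4.2020  v^+=-2.7978  a^+=0.6673
step 5: x_pred=-6.8551  r=7.2551  x^+=-3.1187  v^+=-0.6394  a^+=1.6688
step 6: x_pred=-2.8243  r=-1.9757  x^+=-3.8418  v^+=0.7899  a^+=1.3961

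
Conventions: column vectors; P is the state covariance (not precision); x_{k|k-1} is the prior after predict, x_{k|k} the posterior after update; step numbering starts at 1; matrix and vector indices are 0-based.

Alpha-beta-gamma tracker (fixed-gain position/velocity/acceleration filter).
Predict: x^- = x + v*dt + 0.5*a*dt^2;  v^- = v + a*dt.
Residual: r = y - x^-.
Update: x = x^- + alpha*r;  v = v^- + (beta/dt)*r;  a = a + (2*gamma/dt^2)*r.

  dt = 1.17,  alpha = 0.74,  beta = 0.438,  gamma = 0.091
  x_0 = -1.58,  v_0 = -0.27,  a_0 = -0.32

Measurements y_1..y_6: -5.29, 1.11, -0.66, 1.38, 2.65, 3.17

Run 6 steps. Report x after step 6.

x_post = 3.6637

step 1: x_pred=-2.1149  r=-3.1751  x^+=-4.4645  v^+=-1.8330  a^+=-0.7421
step 2: x_pred=-7.1171  r=8.2271  x^+=-1.0290  v^+=0.3786  a^+=0.3517
step 3: x_pred=-0.3454  r=-0.3146  x^+=-0.5782  v^+=0.6723  a^+=0.3099
step 4: x_pred=0.4204  r=0.9596  x^+=1.1305  v^+=1.3940  a^+=0.4374
step 5: x_pred=3.0609  r=-0.4109  x^+=2.7568  v^+=1.7520  a^+=0.3828
step 6: x_pred=5.0687  r=-1.8987  x^+=3.6637  v^+=1.4891  a^+=0.1304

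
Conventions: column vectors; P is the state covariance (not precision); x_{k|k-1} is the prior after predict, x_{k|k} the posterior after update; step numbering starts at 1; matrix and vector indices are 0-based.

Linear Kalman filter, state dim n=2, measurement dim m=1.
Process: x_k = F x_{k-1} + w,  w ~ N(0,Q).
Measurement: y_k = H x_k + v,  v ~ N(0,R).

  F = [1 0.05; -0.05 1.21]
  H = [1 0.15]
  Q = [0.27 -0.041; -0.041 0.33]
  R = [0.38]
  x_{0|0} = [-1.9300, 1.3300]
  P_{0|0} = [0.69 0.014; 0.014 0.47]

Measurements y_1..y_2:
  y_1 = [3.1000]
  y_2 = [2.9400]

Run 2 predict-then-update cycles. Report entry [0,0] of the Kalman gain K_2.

K[0,0] = 0.5679

step 1: x^-=[-1.8635, 1.7058]  P^-=[0.9626 -0.0302; -0.0302 1.0182]  S=[1.3564]  K=[0.7063; 0.0904]  nu=[4.7076]  x^+=[1.4615, 2.1312]  P^+=[0.2859 -0.1167; -0.1167 1.0071]
step 2: x^-=[1.5681, 2.5056]  P^-=[0.5467 -0.1353; -0.1353 1.8193]  S=[0.9271]  K=[0.5679; 0.1484]  nu=[0.9961]  x^+=[2.1337, 2.6535]  P^+=[0.2478 -0.2134; -0.2134 1.7989]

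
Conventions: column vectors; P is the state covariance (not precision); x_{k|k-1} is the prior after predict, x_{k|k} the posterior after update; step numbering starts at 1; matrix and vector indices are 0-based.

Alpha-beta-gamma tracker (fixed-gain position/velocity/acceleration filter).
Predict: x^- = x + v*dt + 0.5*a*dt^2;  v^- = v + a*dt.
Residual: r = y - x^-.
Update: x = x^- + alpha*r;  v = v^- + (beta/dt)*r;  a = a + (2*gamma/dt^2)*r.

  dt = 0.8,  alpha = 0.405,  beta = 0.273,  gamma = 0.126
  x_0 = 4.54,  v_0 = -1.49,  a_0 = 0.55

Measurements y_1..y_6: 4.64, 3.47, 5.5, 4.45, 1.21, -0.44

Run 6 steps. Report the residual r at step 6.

step 1: x_pred=3.5240  r=1.1160  x^+=3.9760  v^+=-0.6692  a^+=0.9894
step 2: x_pred=3.7573  r=-0.2873  x^+=3.6409  v^+=0.0243  a^+=0.8763
step 3: x_pred=3.9408  r=1.5592  x^+=4.5723  v^+=1.2575  a^+=1.4902
step 4: x_pred=6.0551  r=-1.6051  x^+=5.4051  v^+=1.9019  a^+=0.8582
step 5: x_pred=7.2012  r=-5.9912  x^+=4.7748  v^+=0.5440  a^+=-1.5008
step 6: x_pred=4.7297  r=-5.1697  x^+=2.6360  v^+=-2.4208  a^+=-3.5364

resid = -5.1697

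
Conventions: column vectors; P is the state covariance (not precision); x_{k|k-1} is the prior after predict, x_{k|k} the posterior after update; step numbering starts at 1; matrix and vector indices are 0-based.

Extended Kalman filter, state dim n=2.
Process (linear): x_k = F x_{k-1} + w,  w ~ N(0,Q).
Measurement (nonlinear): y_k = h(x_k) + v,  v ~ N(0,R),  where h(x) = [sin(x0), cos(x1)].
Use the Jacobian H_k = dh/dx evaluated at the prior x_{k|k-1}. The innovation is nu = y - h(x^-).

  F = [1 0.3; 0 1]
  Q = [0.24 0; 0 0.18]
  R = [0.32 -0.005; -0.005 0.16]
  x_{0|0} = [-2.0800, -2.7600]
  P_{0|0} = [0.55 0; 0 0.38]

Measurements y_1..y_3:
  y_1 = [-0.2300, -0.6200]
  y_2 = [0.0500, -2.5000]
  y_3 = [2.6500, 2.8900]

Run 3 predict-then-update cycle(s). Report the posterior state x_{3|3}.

step 1: x^-=[-2.9080, -2.7600]  P^-=[0.8242 0.1140; 0.1140 0.5600]  H_jac=[-0.9728 0.0000; 0.0000 0.3724]  S=[1.1000 -0.0463; -0.0463 0.2377]  K=[-0.7273 0.0369; -0.0644 0.8649]  nu=[0.0015, 0.3081]  x^+=[-2.8977, -2.4936]  P^+=[0.2394 0.0256; 0.0256 0.3725]
step 2: x^-=[-3.6458, -2.4936]  P^-=[0.5283 0.1374; 0.1374 0.5525]  H_jac=[-0.8756 0.0000; 0.0000 0.6036]  S=[0.7250 -0.0776; -0.0776 0.3613]  K=[-0.6279 0.0946; -0.0687 0.9083]  nu=[-0.4331, -1.7027]  x^+=[-3.5350, -4.0104]  P^+=[0.2300 0.0303; 0.0303 0.2413]
step 3: x^-=[-4.7381, -4.0104]  P^-=[0.5099 0.1027; 0.1027 0.4213]  H_jac=[0.0257 0.0000; 0.0000 -0.7636]  S=[0.3203 -0.0070; -0.0070 0.4057]  K=[0.0367 -0.1927; -0.0091 -0.7933]  nu=[1.6503, 3.5357]  x^+=[-5.3587, -6.8302]  P^+=[0.4943 0.0406; 0.0406 0.1662]

x_post = [-5.3587, -6.8302]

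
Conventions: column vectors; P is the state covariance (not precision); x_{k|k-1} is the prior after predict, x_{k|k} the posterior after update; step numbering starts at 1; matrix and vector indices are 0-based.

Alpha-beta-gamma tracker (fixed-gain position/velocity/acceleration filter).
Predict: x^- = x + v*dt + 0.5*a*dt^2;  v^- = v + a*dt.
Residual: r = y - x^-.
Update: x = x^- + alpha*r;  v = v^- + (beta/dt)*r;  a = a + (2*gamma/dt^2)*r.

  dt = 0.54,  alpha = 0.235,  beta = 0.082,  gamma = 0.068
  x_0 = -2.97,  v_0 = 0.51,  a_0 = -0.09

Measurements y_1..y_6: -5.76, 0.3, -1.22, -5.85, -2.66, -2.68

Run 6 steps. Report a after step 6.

a_post = -0.3216

step 1: x_pred=-2.7077  r=-3.0523  x^+=-3.4250  v^+=-0.0021  a^+=-1.5136
step 2: x_pred=-3.6468  r=3.9468  x^+=-2.7193  v^+=-0.2201  a^+=0.3272
step 3: x_pred=-2.7905  r=1.5705  x^+=-2.4214  v^+=0.1951  a^+=1.0597
step 4: x_pred=-2.1616  r=-3.6884  x^+=-3.0283  v^+=0.2072  a^+=-0.6606
step 5: x_pred=-3.0128  r=0.3528  x^+=-2.9299  v^+=-0.0960  a^+=-0.4961
step 6: x_pred=-3.0540  r=0.3740  x^+=-2.9661  v^+=-0.3071  a^+=-0.3216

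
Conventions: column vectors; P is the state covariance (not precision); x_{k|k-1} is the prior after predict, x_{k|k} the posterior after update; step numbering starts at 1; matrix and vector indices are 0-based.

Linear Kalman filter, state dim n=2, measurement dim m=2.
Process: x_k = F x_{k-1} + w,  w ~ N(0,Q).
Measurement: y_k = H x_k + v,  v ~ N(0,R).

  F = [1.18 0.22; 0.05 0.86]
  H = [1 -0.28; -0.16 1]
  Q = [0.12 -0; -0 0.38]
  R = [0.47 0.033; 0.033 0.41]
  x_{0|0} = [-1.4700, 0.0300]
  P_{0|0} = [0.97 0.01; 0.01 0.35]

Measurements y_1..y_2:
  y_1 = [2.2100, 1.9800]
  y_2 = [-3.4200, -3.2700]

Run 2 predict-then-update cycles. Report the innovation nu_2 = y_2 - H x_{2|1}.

step 1: x^-=[-1.7280, -0.0477]  P^-=[1.4928 0.1337; 0.1337 0.6421]  S=[1.9382 -0.2459; -0.2459 1.0476]  K=[0.7608 0.0783; 0.0530 0.6050]  nu=[3.9246, 1.7512]  x^+=[1.3948, 1.2198]  P^+=[0.3938 0.1202; 0.1202 0.2690]
step 2: x^-=[1.9143, 1.1187]  P^-=[0.7438 0.1974; 0.1974 0.5903]  S=[1.1495 -0.0450; -0.0450 0.9562]  K=[0.6033 0.1104; 0.0509 0.5867]  nu=[-5.0210, -4.0824]  x^+=[-1.5656, -1.5323]  P^+=[0.3198 0.1163; 0.1163 0.2609]

innov = [-5.0210, -4.0824]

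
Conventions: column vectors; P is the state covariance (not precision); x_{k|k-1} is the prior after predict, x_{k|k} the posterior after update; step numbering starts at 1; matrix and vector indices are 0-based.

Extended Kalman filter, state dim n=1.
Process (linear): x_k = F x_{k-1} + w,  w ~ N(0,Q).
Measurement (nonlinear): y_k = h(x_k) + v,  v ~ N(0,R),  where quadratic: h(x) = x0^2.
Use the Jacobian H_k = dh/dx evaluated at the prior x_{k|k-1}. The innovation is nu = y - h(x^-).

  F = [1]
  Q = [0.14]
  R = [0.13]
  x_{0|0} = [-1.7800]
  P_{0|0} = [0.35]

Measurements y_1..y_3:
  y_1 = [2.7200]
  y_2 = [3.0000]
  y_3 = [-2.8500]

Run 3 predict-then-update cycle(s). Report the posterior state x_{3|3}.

x_post = [-0.1530]

step 1: x^-=[-1.7800]  P^-=[0.4900]  H_jac=[-3.5600]  S=[6.3401]  K=[-0.2751]  nu=[-0.4484]  x^+=[-1.6566]  P^+=[0.0100]
step 2: x^-=[-1.6566]  P^-=[0.1500]  H_jac=[-3.3133]  S=[1.7772]  K=[-0.2797]  nu=[0.2556]  x^+=[-1.7281]  P^+=[0.0110]
step 3: x^-=[-1.7281]  P^-=[0.1510]  H_jac=[-3.4562]  S=[1.9335]  K=[-0.2699]  nu=[-5.8364]  x^+=[-0.1530]  P^+=[0.0102]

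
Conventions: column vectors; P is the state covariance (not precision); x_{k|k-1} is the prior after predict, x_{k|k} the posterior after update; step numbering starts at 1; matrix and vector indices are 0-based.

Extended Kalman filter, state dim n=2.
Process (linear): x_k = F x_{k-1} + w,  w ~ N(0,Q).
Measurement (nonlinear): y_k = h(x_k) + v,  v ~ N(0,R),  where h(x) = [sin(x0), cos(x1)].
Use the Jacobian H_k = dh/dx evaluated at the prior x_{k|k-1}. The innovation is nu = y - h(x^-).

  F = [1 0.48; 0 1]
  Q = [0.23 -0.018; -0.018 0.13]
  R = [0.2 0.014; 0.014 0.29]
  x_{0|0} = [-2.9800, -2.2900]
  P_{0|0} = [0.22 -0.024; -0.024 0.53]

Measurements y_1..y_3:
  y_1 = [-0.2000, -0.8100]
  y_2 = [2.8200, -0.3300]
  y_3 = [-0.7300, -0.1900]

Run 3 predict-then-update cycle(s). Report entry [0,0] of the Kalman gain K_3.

K[0,0] = 0.8511

step 1: x^-=[-4.0792, -2.2900]  P^-=[0.5491 0.2124; 0.2124 0.6600]  H_jac=[-0.5917 0.0000; 0.0000 0.7523]  S=[0.3922 -0.0806; -0.0806 0.6636]  K=[-0.7988 0.1438; -0.1710 0.7275]  nu=[-1.0061, -0.1512]  x^+=[-3.2973, -2.2280]  P^+=[0.2666 0.0406; 0.0406 0.2773]
step 2: x^-=[-4.3667, -2.2280]  P^-=[0.5994 0.1557; 0.1557 0.4073]  H_jac=[-0.3388 0.0000; 0.0000 0.7917]  S=[0.2688 -0.0278; -0.0278 0.5453]  K=[-0.7361 0.1886; -0.1359 0.5844]  nu=[1.8792, 0.2809]  x^+=[-5.6969, -2.3191]  P^+=[0.4267 0.0560; 0.0560 0.2117]
step 3: x^-=[-6.8101, -2.3191]  P^-=[0.7593 0.1396; 0.1396 0.3417]  H_jac=[0.8644 0.0000; 0.0000 0.7328]  S=[0.7672 0.1025; 0.1025 0.4735]  K=[0.8511 0.0320; 0.0893 0.5095]  nu=[-0.2271, 0.4904]  x^+=[-6.9877, -2.0895]  P^+=[0.1974 0.0289; 0.0289 0.2033]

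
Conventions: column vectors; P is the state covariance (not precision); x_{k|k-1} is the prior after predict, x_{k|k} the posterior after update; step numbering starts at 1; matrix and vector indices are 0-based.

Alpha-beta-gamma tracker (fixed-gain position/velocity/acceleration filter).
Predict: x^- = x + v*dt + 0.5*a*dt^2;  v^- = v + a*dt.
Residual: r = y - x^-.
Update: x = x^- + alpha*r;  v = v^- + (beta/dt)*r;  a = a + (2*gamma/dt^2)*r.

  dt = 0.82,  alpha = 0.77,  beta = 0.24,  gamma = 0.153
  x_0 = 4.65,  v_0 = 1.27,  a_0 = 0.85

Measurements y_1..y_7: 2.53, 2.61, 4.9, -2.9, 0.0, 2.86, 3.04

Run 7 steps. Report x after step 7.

x_post = 2.2453

step 1: x_pred=5.9772  r=-3.4472  x^+=3.3228  v^+=0.9581  a^+=-0.7188
step 2: x_pred=3.8668  r=-1.2568  x^+=2.8991  v^+=0.0008  a^+=-1.2907
step 3: x_pred=2.4658  r=2.4342  x^+=4.3401  v^+=-0.3451  a^+=-0.1830
step 4: x_pred=3.9956  r=-6.8956  x^+=-1.3140  v^+=-2.5134  a^+=-3.3211
step 5: x_pred=-4.4915  r=4.4915  x^+=-1.0330  v^+=-3.9221  a^+=-1.2770
step 6: x_pred=-4.6785  r=7.5385  x^+=1.1262  v^+=-2.7629  a^+=2.1536
step 7: x_pred=-0.4153  r=3.4553  x^+=2.2453  v^+=0.0144  a^+=3.7261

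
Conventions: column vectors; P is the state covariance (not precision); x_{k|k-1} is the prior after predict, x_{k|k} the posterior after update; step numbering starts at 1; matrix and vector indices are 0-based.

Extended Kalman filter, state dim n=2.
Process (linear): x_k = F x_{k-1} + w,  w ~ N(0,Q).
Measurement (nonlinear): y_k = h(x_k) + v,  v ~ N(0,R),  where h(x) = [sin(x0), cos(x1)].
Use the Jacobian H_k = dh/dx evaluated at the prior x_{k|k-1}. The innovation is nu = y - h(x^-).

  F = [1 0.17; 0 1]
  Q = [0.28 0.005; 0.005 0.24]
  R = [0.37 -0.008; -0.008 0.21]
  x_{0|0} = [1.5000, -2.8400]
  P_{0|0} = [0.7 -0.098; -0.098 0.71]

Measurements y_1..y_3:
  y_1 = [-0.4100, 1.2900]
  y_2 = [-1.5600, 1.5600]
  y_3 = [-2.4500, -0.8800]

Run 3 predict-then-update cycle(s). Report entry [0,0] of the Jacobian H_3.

step 1: x^-=[1.0172, -2.8400]  P^-=[0.9672 0.0277; 0.0277 0.9500]  H_jac=[0.5257 0.0000; 0.0000 0.2970]  S=[0.6373 -0.0037; -0.0037 0.2938]  K=[0.7981 0.0380; 0.0284 0.9608]  nu=[-1.2606, 2.2449]  x^+=[0.0964, -0.7190]  P^+=[0.5611 0.0054; 0.0054 0.6785]
step 2: x^-=[-0.0258, -0.7190]  P^-=[0.8625 0.1257; 0.1257 0.9185]  H_jac=[0.9997 0.0000; 0.0000 0.6586]  S=[1.2319 0.0748; 0.0748 0.6084]  K=[0.6968 0.0504; 0.0420 0.9891]  nu=[-1.5342, 0.8075]  x^+=[-1.0541, 0.0153]  P^+=[0.2575 0.0076; 0.0076 0.3149]
step 3: x^-=[-1.0515, 0.0153]  P^-=[0.5492 0.0661; 0.0661 0.5549]  H_jac=[0.4962 0.0000; 0.0000 -0.0153]  S=[0.5052 -0.0085; -0.0085 0.2101]  K=[0.5397 0.0170; 0.0643 -0.0379]  nu=[-1.5818, -1.8799]  x^+=[-1.9372, -0.0152]  P^+=[0.4021 0.0486; 0.0486 0.5524]

H_jac[0,0] = 0.4962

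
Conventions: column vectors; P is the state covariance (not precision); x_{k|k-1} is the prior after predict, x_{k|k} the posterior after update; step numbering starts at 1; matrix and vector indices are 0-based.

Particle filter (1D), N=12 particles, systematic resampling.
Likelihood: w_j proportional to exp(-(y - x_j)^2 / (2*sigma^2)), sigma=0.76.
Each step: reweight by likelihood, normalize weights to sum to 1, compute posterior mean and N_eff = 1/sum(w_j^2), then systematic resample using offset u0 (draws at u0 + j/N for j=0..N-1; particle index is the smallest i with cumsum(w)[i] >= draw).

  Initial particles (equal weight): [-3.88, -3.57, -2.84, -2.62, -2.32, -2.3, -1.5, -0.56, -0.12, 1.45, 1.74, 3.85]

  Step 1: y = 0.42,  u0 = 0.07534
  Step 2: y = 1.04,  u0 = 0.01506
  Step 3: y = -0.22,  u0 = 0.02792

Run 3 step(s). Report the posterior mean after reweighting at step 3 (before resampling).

post_mean = -0.0517

step 1: w=[0.0000, 0.0000, 0.0001, 0.0002, 0.0008, 0.0009, 0.0219, 0.2319, 0.4138, 0.2126, 0.1179, 0.0000]  mean=0.2965  Neff=3.5140  idx=[7, 7, 7, 8, 8, 8, 8, 8, 9, 9, 10, 10]
step 2: w=[0.0221, 0.0221, 0.0221, 0.0633, 0.0633, 0.0633, 0.0633, 0.0633, 0.1756, 0.1756, 0.1329, 0.1329]  mean=0.8963  Neff=8.4402  idx=[0, 3, 4, 6, 7, 8, 8, 9, 9, 10, 10, 11]
step 3: w=[0.1696, 0.1858, 0.1858, 0.1858, 0.1858, 0.0168, 0.0168, 0.0168, 0.0168, 0.0067, 0.0067, 0.0067]  mean=-0.0517  Neff=5.9492  idx=[0, 0, 1, 1, 2, 2, 2, 3, 3, 4, 4, 6]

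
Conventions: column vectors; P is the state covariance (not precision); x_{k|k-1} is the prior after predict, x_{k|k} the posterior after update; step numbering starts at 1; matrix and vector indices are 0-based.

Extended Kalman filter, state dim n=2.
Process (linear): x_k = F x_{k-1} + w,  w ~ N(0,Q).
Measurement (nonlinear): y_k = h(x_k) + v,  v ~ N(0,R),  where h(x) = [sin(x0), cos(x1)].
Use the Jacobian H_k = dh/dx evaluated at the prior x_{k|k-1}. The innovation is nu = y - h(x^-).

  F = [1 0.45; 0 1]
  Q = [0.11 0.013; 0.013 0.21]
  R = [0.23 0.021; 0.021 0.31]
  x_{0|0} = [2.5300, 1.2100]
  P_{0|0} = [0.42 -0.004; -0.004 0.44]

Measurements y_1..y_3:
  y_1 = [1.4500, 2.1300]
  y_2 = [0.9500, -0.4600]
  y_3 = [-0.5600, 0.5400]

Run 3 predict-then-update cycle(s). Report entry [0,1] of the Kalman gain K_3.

K[0,1] = 0.2591

step 1: x^-=[3.0745, 1.2100]  P^-=[0.6155 0.2070; 0.2070 0.6500]  H_jac=[-0.9978 0.0000; 0.0000 -0.9356]  S=[0.8427 0.2142; 0.2142 0.8790]  K=[-0.7171 -0.0455; -0.0738 -0.6739]  nu=[1.3830, 1.7770]  x^+=[2.0018, -0.0895]  P^+=[0.1663 0.0312; 0.0312 0.2249]
step 2: x^-=[1.9615, -0.0895]  P^-=[0.3499 0.1454; 0.1454 0.4349]  H_jac=[-0.3809 0.0000; 0.0000 0.0894]  S=[0.2808 0.0160; 0.0160 0.3135]  K=[-0.4784 0.0660; -0.2049 0.1345]  nu=[0.0254, -1.4560]  x^+=[1.8533, -0.2905]  P^+=[0.2853 0.1164; 0.1164 0.4184]
step 3: x^-=[1.7226, -0.2905]  P^-=[0.5847 0.3176; 0.3176 0.6284]  H_jac=[-0.1512 0.0000; 0.0000 0.2865]  S=[0.2434 0.0072; 0.0072 0.3616]  K=[-0.3710 0.2591; -0.2123 0.5021]  nu=[-1.5485, -0.4181]  x^+=[2.1888, -0.1717]  P^+=[0.5283 0.2532; 0.2532 0.5278]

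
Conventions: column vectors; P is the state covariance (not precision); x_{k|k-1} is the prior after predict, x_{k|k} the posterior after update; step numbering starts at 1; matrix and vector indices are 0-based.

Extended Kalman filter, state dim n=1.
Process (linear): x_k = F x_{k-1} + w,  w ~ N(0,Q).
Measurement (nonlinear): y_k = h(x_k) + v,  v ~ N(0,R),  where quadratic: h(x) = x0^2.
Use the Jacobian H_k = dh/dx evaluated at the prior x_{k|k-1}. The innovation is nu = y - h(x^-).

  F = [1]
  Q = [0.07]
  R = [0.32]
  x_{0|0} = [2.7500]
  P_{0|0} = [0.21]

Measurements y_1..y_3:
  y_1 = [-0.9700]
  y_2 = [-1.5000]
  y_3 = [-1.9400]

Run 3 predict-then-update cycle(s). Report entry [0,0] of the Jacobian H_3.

step 1: x^-=[2.7500]  P^-=[0.2800]  H_jac=[5.5000]  S=[8.7900]  K=[0.1752]  nu=[-8.5325]  x^+=[1.2551]  P^+=[0.0102]
step 2: x^-=[1.2551]  P^-=[0.0802]  H_jac=[2.5102]  S=[0.8253]  K=[0.2439]  nu=[-3.0753]  x^+=[0.5050]  P^+=[0.0311]
step 3: x^-=[0.5050]  P^-=[0.1011]  H_jac=[1.0100]  S=[0.4231]  K=[0.2413]  nu=[-2.1950]  x^+=[-0.0247]  P^+=[0.0765]

H_jac[0,0] = 1.0100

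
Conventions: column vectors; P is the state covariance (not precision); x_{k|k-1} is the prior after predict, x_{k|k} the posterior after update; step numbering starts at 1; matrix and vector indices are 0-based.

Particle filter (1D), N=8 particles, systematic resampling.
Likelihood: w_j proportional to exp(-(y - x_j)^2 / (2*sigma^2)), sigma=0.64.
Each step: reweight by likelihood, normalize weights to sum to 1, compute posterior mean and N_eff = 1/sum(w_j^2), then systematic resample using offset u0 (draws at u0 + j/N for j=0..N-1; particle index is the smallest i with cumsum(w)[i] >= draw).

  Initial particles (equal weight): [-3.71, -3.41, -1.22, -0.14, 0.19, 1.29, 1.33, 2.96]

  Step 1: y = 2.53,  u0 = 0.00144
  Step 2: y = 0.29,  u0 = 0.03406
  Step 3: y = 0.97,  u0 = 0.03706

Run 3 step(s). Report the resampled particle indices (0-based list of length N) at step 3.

resampled_idx = [0, 1, 2, 3, 4, 5, 6, 7]

step 1: w=[0.0000, 0.0000, 0.0000, 0.0001, 0.0011, 0.1361, 0.1533, 0.7094]  mean=2.4794  Neff=1.8340  idx=[5, 5, 6, 7, 7, 7, 7, 7]
step 2: w=[0.3439, 0.3439, 0.3113, 0.0002, 0.0002, 0.0002, 0.0002, 0.0002]  mean=1.3041  Neff=2.9994  idx=[0, 0, 0, 1, 1, 1, 2, 2]
step 3: w=[0.1260, 0.1260, 0.1260, 0.1260, 0.1260, 0.1260, 0.1219, 0.1219]  mean=1.2998  Neff=7.9984  idx=[0, 1, 2, 3, 4, 5, 6, 7]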